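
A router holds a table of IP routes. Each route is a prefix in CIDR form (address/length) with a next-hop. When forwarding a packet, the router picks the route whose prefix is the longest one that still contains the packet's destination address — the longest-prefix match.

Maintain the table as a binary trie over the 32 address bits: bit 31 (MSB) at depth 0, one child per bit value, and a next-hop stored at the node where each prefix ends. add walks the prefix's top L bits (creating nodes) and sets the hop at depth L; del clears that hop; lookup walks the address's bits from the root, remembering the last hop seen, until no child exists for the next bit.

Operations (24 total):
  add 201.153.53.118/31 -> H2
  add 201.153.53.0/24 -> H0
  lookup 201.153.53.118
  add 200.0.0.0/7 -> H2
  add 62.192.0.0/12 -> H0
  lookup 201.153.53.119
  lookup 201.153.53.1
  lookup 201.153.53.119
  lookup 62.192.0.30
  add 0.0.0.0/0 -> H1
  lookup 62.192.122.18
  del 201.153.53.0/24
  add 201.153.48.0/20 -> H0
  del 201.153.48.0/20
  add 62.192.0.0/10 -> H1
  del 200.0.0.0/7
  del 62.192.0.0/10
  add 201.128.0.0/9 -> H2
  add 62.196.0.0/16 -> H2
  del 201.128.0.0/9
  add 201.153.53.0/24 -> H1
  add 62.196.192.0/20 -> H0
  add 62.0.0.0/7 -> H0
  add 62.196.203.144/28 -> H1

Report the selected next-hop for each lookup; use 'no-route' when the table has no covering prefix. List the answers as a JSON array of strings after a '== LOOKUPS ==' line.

Trace:
  add 201.153.53.118/31 -> H2 at depth 31
  add 201.153.53.0/24 -> H0 at depth 24
  Q 201.153.53.118: descend 1100100110011001001101010111011 ; hops seen [H0,H2] ; pick H2
  add 200.0.0.0/7 -> H2 at depth 7
  add 62.192.0.0/12 -> H0 at depth 12
  Q 201.153.53.119: descend 1100100110011001001101010111011 ; hops seen [H2,H0,H2] ; pick H2
  Q 201.153.53.1: descend 1100100110011001001101010 ; hops seen [H2,H0] ; pick H0
  Q 201.153.53.119: descend 1100100110011001001101010111011 ; hops seen [H2,H0,H2] ; pick H2
  Q 62.192.0.30: descend 001111101100 ; hops seen [H0] ; pick H0
  add 0.0.0.0/0 -> H1 at depth 0
  Q 62.192.122.18: descend 001111101100 ; hops seen [H1,H0] ; pick H0
  del 201.153.53.0/24 (clear depth 24)
  add 201.153.48.0/20 -> H0 at depth 20
  del 201.153.48.0/20 (clear depth 20)
  add 62.192.0.0/10 -> H1 at depth 10
  del 200.0.0.0/7 (clear depth 7)
  del 62.192.0.0/10 (clear depth 10)
  add 201.128.0.0/9 -> H2 at depth 9
  add 62.196.0.0/16 -> H2 at depth 16
  del 201.128.0.0/9 (clear depth 9)
  add 201.153.53.0/24 -> H1 at depth 24
  add 62.196.192.0/20 -> H0 at depth 20
  add 62.0.0.0/7 -> H0 at depth 7
  add 62.196.203.144/28 -> H1 at depth 28

== LOOKUPS ==
["H2","H2","H0","H2","H0","H0"]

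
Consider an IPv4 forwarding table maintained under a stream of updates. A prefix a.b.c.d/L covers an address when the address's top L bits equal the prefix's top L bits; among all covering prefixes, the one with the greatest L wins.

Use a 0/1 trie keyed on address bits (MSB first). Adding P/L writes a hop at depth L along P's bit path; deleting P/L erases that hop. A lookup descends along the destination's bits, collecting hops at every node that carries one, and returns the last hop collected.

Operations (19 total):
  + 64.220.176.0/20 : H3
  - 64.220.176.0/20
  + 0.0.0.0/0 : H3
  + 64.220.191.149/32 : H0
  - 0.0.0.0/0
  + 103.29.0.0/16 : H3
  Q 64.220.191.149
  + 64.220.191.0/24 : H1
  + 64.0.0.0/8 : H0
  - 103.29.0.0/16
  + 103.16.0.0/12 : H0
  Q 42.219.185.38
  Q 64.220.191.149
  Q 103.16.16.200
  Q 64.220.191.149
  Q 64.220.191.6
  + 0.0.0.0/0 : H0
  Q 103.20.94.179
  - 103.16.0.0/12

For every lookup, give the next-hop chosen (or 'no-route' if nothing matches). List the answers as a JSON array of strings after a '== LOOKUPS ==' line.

Apply in order:
  add 64.220.176.0/20 -> H3 at depth 20
  del 64.220.176.0/20 (clear depth 20)
  add 0.0.0.0/0 -> H3 at depth 0
  add 64.220.191.149/32 -> H0 at depth 32
  del 0.0.0.0/0 (clear depth 0)
  add 103.29.0.0/16 -> H3 at depth 16
  lookup 64.220.191.149: bits 01000000110111001011111110010101 walk d0:-→d1:-→d2:-→d3:-→d4:-→d5:-→d6:-→d7:-→d8:-→d9:-→d10:-→d11:-→d12:-→d13:-→d14:-→d15:-→d16:-→d17:-→d18:-→d19:-→d20:-→d21:-→d22:-→d23:-→d24:-→d25:-→d26:-→d27:-→d28:-→d29:-→d30:-→d31:-→d32:H0 -> H0
  add 64.220.191.0/24 -> H1 at depth 24
  add 64.0.0.0/8 -> H0 at depth 8
  del 103.29.0.0/16 (clear depth 16)
  add 103.16.0.0/12 -> H0 at depth 12
  lookup 42.219.185.38: bits 0 walk d0:-→d1:- -> no-route
  lookup 64.220.191.149: bits 01000000110111001011111110010101 walk d0:-→d1:-→d2:-→d3:-→d4:-→d5:-→d6:-→d7:-→d8:H0→d9:-→d10:-→d11:-→d12:-→d13:-→d14:-→d15:-→d16:-→d17:-→d18:-→d19:-→d20:-→d21:-→d22:-→d23:-→d24:H1→d25:-→d26:-→d27:-→d28:-→d29:-→d30:-→d31:-→d32:H0 -> H0
  lookup 103.16.16.200: bits 011001110001 walk d0:-→d1:-→d2:-→d3:-→d4:-→d5:-→d6:-→d7:-→d8:-→d9:-→d10:-→d11:-→d12:H0 -> H0
  lookup 64.220.191.149: bits 01000000110111001011111110010101 walk d0:-→d1:-→d2:-→d3:-→d4:-→d5:-→d6:-→d7:-→d8:H0→d9:-→d10:-→d11:-→d12:-→d13:-→d14:-→d15:-→d16:-→d17:-→d18:-→d19:-→d20:-→d21:-→d22:-→d23:-→d24:H1→d25:-→d26:-→d27:-→d28:-→d29:-→d30:-→d31:-→d32:H0 -> H0
  lookup 64.220.191.6: bits 010000001101110010111111 walk d0:-→d1:-→d2:-→d3:-→d4:-→d5:-→d6:-→d7:-→d8:H0→d9:-→d10:-→d11:-→d12:-→d13:-→d14:-→d15:-→d16:-→d17:-→d18:-→d19:-→d20:-→d21:-→d22:-→d23:-→d24:H1 -> H1
  add 0.0.0.0/0 -> H0 at depth 0
  lookup 103.20.94.179: bits 011001110001 walk d0:H0→d1:-→d2:-→d3:-→d4:-→d5:-→d6:-→d7:-→d8:-→d9:-→d10:-→d11:-→d12:H0 -> H0
  del 103.16.0.0/12 (clear depth 12)

== LOOKUPS ==
["H0","no-route","H0","H0","H0","H1","H0"]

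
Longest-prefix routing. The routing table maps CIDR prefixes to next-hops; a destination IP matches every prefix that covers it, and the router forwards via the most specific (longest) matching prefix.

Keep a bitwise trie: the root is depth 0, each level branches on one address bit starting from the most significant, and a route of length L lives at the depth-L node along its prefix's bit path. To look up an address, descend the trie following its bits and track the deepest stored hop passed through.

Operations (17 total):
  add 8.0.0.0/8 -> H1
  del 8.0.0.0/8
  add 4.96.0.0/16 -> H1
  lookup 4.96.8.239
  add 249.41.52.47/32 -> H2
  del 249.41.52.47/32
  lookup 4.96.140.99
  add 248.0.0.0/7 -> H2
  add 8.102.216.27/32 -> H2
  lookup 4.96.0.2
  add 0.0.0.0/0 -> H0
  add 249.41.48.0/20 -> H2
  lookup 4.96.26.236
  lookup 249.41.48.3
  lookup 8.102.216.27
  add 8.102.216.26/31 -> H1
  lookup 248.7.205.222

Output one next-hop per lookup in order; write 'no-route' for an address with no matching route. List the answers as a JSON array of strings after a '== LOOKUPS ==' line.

Process each operation:
  add 8.0.0.0/8 -> H1 at depth 8
  del 8.0.0.0/8 (clear depth 8)
  add 4.96.0.0/16 -> H1 at depth 16
  Q 4.96.8.239: descend 0000010001100000 ; hops seen [H1] ; pick H1
  add 249.41.52.47/32 -> H2 at depth 32
  del 249.41.52.47/32 (clear depth 32)
  Q 4.96.140.99: descend 0000010001100000 ; hops seen [H1] ; pick H1
  add 248.0.0.0/7 -> H2 at depth 7
  add 8.102.216.27/32 -> H2 at depth 32
  Q 4.96.0.2: descend 0000010001100000 ; hops seen [H1] ; pick H1
  add 0.0.0.0/0 -> H0 at depth 0
  add 249.41.48.0/20 -> H2 at depth 20
  Q 4.96.26.236: descend 0000010001100000 ; hops seen [H0,H1] ; pick H1
  Q 249.41.48.3: descend 111110010010100100110 ; hops seen [H0,H2,H2] ; pick H2
  Q 8.102.216.27: descend 00001000011001101101100000011011 ; hops seen [H0,H2] ; pick H2
  add 8.102.216.26/31 -> H1 at depth 31
  Q 248.7.205.222: descend 1111100 ; hops seen [H0,H2] ; pick H2

== LOOKUPS ==
["H1","H1","H1","H1","H2","H2","H2"]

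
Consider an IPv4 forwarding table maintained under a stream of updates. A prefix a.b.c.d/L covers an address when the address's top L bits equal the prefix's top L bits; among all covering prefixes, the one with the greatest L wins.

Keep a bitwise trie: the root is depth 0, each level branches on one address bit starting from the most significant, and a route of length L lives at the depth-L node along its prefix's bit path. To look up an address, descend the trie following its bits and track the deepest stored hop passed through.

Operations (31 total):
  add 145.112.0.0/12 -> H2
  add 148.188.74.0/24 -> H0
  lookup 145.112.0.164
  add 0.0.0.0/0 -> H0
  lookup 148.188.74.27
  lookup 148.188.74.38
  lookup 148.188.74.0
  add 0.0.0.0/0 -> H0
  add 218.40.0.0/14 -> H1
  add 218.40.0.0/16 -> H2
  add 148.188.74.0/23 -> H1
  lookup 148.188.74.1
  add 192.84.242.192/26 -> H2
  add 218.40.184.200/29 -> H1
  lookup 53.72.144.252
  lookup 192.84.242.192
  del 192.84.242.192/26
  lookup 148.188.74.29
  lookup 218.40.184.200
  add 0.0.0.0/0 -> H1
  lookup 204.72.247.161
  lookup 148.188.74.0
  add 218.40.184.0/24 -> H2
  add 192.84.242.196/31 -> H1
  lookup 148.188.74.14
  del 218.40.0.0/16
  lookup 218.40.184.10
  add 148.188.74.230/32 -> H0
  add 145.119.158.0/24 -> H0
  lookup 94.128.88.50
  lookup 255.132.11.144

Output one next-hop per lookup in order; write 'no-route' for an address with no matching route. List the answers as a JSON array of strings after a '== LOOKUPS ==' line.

Trace:
  add 145.112.0.0/12 -> H2 at depth 12
  add 148.188.74.0/24 -> H0 at depth 24
  Q 145.112.0.164: descend 100100010111 ; hops seen [H2] ; pick H2
  add 0.0.0.0/0 -> H0 at depth 0
  Q 148.188.74.27: descend 100101001011110001001010 ; hops seen [H0,H0] ; pick H0
  Q 148.188.74.38: descend 100101001011110001001010 ; hops seen [H0,H0] ; pick H0
  Q 148.188.74.0: descend 100101001011110001001010 ; hops seen [H0,H0] ; pick H0
  add 0.0.0.0/0 -> H0 at depth 0
  add 218.40.0.0/14 -> H1 at depth 14
  add 218.40.0.0/16 -> H2 at depth 16
  add 148.188.74.0/23 -> H1 at depth 23
  Q 148.188.74.1: descend 100101001011110001001010 ; hops seen [H0,H1,H0] ; pick H0
  add 192.84.242.192/26 -> H2 at depth 26
  add 218.40.184.200/29 -> H1 at depth 29
  Q 53.72.144.252: descend ε ; hops seen [H0] ; pick H0
  Q 192.84.242.192: descend 11000000010101001111001011 ; hops seen [H0,H2] ; pick H2
  del 192.84.242.192/26 (clear depth 26)
  Q 148.188.74.29: descend 100101001011110001001010 ; hops seen [H0,H1,H0] ; pick H0
  Q 218.40.184.200: descend 11011010001010001011100011001 ; hops seen [H0,H1,H2,H1] ; pick H1
  add 0.0.0.0/0 -> H1 at depth 0
  Q 204.72.247.161: descend 1100 ; hops seen [H1] ; pick H1
  Q 148.188.74.0: descend 100101001011110001001010 ; hops seen [H1,H1,H0] ; pick H0
  add 218.40.184.0/24 -> H2 at depth 24
  add 192.84.242.196/31 -> H1 at depth 31
  Q 148.188.74.14: descend 100101001011110001001010 ; hops seen [H1,H1,H0] ; pick H0
  del 218.40.0.0/16 (clear depth 16)
  Q 218.40.184.10: descend 110110100010100010111000 ; hops seen [H1,H1,H2] ; pick H2
  add 148.188.74.230/32 -> H0 at depth 32
  add 145.119.158.0/24 -> H0 at depth 24
  Q 94.128.88.50: descend ε ; hops seen [H1] ; pick H1
  Q 255.132.11.144: descend 11 ; hops seen [H1] ; pick H1

== LOOKUPS ==
["H2","H0","H0","H0","H0","H0","H2","H0","H1","H1","H0","H0","H2","H1","H1"]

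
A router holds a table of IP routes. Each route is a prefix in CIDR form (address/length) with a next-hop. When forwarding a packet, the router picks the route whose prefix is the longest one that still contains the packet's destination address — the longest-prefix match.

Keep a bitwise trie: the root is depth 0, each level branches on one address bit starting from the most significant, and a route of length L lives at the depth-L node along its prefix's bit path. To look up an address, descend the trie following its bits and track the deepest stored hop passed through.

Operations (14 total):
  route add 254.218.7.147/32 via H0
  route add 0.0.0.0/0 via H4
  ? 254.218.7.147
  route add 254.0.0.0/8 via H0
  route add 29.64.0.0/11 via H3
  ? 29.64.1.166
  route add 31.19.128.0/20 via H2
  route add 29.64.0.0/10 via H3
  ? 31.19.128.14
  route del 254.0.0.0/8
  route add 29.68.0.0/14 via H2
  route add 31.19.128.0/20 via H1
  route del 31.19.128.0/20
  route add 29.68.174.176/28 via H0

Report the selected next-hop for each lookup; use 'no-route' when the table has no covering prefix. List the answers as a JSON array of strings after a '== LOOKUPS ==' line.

Apply in order:
  add 254.218.7.147/32 -> H0 at depth 32
  add 0.0.0.0/0 -> H4 at depth 0
  ? 254.218.7.147  path d0:H4→d1:-→d2:-→d3:-→d4:-→d5:-→d6:-→d7:-→d8:-→d9:-→d10:-→d11:-→d12:-→d13:-→d14:-→d15:-→d16:-→d17:-→d18:-→d19:-→d20:-→d21:-→d22:-→d23:-→d24:-→d25:-→d26:-→d27:-→d28:-→d29:-→d30:-→d31:-→d32:H0  best=H0
  add 254.0.0.0/8 -> H0 at depth 8
  add 29.64.0.0/11 -> H3 at depth 11
  ? 29.64.1.166  path d0:H4→d1:-→d2:-→d3:-→d4:-→d5:-→d6:-→d7:-→d8:-→d9:-→d10:-→d11:H3  best=H3
  add 31.19.128.0/20 -> H2 at depth 20
  add 29.64.0.0/10 -> H3 at depth 10
  ? 31.19.128.14  path d0:H4→d1:-→d2:-→d3:-→d4:-→d5:-→d6:-→d7:-→d8:-→d9:-→d10:-→d11:-→d12:-→d13:-→d14:-→d15:-→d16:-→d17:-→d18:-→d19:-→d20:H2  best=H2
  del 254.0.0.0/8 (clear depth 8)
  add 29.68.0.0/14 -> H2 at depth 14
  add 31.19.128.0/20 -> H1 at depth 20
  del 31.19.128.0/20 (clear depth 20)
  add 29.68.174.176/28 -> H0 at depth 28

== LOOKUPS ==
["H0","H3","H2"]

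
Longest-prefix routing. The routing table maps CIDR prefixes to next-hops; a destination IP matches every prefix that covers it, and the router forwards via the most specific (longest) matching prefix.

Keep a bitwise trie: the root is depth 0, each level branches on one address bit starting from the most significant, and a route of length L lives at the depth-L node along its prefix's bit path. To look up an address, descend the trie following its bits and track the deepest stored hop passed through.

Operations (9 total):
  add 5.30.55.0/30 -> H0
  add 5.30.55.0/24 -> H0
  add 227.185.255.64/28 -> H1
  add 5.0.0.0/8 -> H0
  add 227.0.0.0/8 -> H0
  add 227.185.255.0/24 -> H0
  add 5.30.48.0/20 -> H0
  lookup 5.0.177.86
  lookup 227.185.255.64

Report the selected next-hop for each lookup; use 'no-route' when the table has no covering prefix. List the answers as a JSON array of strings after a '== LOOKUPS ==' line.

Apply in order:
  add 5.30.55.0/30 -> H0 at depth 30
  add 5.30.55.0/24 -> H0 at depth 24
  add 227.185.255.64/28 -> H1 at depth 28
  add 5.0.0.0/8 -> H0 at depth 8
  add 227.0.0.0/8 -> H0 at depth 8
  add 227.185.255.0/24 -> H0 at depth 24
  add 5.30.48.0/20 -> H0 at depth 20
  Q 5.0.177.86: descend 00000101000 ; hops seen [H0] ; pick H0
  Q 227.185.255.64: descend 1110001110111001111111110100 ; hops seen [H0,H0,H1] ; pick H1

== LOOKUPS ==
["H0","H1"]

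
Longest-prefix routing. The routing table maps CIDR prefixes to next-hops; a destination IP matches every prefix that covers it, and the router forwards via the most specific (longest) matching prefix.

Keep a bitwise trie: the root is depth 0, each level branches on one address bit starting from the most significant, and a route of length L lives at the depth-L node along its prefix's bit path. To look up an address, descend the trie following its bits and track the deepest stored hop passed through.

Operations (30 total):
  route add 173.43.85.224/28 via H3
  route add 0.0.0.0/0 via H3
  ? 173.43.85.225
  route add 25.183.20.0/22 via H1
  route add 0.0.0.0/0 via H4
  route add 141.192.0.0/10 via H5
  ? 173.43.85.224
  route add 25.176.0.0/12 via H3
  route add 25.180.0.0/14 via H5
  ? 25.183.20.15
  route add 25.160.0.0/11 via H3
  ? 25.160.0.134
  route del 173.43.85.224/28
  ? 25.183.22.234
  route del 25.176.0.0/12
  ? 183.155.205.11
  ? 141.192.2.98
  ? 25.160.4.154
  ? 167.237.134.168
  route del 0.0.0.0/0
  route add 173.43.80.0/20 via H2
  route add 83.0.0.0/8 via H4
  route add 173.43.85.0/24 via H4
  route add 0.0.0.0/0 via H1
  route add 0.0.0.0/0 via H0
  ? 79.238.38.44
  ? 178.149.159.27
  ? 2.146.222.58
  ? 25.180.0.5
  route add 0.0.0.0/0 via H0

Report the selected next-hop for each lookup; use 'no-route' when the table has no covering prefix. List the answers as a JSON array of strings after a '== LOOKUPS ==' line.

Apply in order:
  add 173.43.85.224/28 -> H3 at depth 28
  add 0.0.0.0/0 -> H3 at depth 0
  ? 173.43.85.225  path d0:H3→d1:-→d2:-→d3:-→d4:-→d5:-→d6:-→d7:-→d8:-→d9:-→d10:-→d11:-→d12:-→d13:-→d14:-→d15:-→d16:-→d17:-→d18:-→d19:-→d20:-→d21:-→d22:-→d23:-→d24:-→d25:-→d26:-→d27:-→d28:H3  best=H3
  add 25.183.20.0/22 -> H1 at depth 22
  add 0.0.0.0/0 -> H4 at depth 0
  add 141.192.0.0/10 -> H5 at depth 10
  ? 173.43.85.224  path d0:H4→d1:-→d2:-→d3:-→d4:-→d5:-→d6:-→d7:-→d8:-→d9:-→d10:-→d11:-→d12:-→d13:-→d14:-→d15:-→d16:-→d17:-→d18:-→d19:-→d20:-→d21:-→d22:-→d23:-→d24:-→d25:-→d26:-→d27:-→d28:H3  best=H3
  add 25.176.0.0/12 -> H3 at depth 12
  add 25.180.0.0/14 -> H5 at depth 14
  ? 25.183.20.15  path d0:H4→d1:-→d2:-→d3:-→d4:-→d5:-→d6:-→d7:-→d8:-→d9:-→d10:-→d11:-→d12:H3→d13:-→d14:H5→d15:-→d16:-→d17:-→d18:-→d19:-→d20:-→d21:-→d22:H1  best=H1
  add 25.160.0.0/11 -> H3 at depth 11
  ? 25.160.0.134  path d0:H4→d1:-→d2:-→d3:-→d4:-→d5:-→d6:-→d7:-→d8:-→d9:-→d10:-→d11:H3  best=H3
  del 173.43.85.224/28 (clear depth 28)
  ? 25.183.22.234  path d0:H4→d1:-→d2:-→d3:-→d4:-→d5:-→d6:-→d7:-→d8:-→d9:-→d10:-→d11:H3→d12:H3→d13:-→d14:H5→d15:-→d16:-→d17:-→d18:-→d19:-→d20:-→d21:-→d22:H1  best=H1
  del 25.176.0.0/12 (clear depth 12)
  ? 183.155.205.11  path d0:H4→d1:-→d2:-→d3:-  best=H4
  ? 141.192.2.98  path d0:H4→d1:-→d2:-→d3:-→d4:-→d5:-→d6:-→d7:-→d8:-→d9:-→d10:H5  best=H5
  ? 25.160.4.154  path d0:H4→d1:-→d2:-→d3:-→d4:-→d5:-→d6:-→d7:-→d8:-→d9:-→d10:-→d11:H3  best=H3
  ? 167.237.134.168  path d0:H4→d1:-→d2:-→d3:-→d4:-  best=H4
  del 0.0.0.0/0 (clear depth 0)
  add 173.43.80.0/20 -> H2 at depth 20
  add 83.0.0.0/8 -> H4 at depth 8
  add 173.43.85.0/24 -> H4 at depth 24
  add 0.0.0.0/0 -> H1 at depth 0
  add 0.0.0.0/0 -> H0 at depth 0
  ? 79.238.38.44  path d0:H0→d1:-→d2:-→d3:-  best=H0
  ? 178.149.159.27  path d0:H0→d1:-→d2:-→d3:-  best=H0
  ? 2.146.222.58  path d0:H0→d1:-→d2:-→d3:-  best=H0
  ? 25.180.0.5  path d0:H0→d1:-→d2:-→d3:-→d4:-→d5:-→d6:-→d7:-→d8:-→d9:-→d10:-→d11:H3→d12:-→d13:-→d14:H5  best=H5
  add 0.0.0.0/0 -> H0 at depth 0

== LOOKUPS ==
["H3","H3","H1","H3","H1","H4","H5","H3","H4","H0","H0","H0","H5"]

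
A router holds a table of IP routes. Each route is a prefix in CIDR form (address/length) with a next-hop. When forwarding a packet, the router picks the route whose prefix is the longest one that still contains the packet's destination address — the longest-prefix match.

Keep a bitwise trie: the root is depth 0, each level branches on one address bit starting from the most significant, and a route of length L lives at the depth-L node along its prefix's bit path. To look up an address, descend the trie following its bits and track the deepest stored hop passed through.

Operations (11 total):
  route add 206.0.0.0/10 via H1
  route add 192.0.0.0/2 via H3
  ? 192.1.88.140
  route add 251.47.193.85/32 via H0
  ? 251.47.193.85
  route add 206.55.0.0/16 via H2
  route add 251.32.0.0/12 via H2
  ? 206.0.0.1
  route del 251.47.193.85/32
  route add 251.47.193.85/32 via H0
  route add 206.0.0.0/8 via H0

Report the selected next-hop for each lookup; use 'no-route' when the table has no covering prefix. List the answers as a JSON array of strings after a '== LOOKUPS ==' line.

Process each operation:
  add 206.0.0.0/10 -> H1 at depth 10
  add 192.0.0.0/2 -> H3 at depth 2
  lookup 192.1.88.140: bits 1100 walk d0:-→d1:-→d2:H3→d3:-→d4:- -> H3
  add 251.47.193.85/32 -> H0 at depth 32
  lookup 251.47.193.85: bits 11111011001011111100000101010101 walk d0:-→d1:-→d2:H3→d3:-→d4:-→d5:-→d6:-→d7:-→d8:-→d9:-→d10:-→d11:-→d12:-→d13:-→d14:-→d15:-→d16:-→d17:-→d18:-→d19:-→d20:-→d21:-→d22:-→d23:-→d24:-→d25:-→d26:-→d27:-→d28:-→d29:-→d30:-→d31:-→d32:H0 -> H0
  add 206.55.0.0/16 -> H2 at depth 16
  add 251.32.0.0/12 -> H2 at depth 12
  lookup 206.0.0.1: bits 1100111000 walk d0:-→d1:-→d2:H3→d3:-→d4:-→d5:-→d6:-→d7:-→d8:-→d9:-→d10:H1 -> H1
  - 251.47.193.85/32 clear@32
  add 251.47.193.85/32 -> H0 at depth 32
  add 206.0.0.0/8 -> H0 at depth 8

== LOOKUPS ==
["H3","H0","H1"]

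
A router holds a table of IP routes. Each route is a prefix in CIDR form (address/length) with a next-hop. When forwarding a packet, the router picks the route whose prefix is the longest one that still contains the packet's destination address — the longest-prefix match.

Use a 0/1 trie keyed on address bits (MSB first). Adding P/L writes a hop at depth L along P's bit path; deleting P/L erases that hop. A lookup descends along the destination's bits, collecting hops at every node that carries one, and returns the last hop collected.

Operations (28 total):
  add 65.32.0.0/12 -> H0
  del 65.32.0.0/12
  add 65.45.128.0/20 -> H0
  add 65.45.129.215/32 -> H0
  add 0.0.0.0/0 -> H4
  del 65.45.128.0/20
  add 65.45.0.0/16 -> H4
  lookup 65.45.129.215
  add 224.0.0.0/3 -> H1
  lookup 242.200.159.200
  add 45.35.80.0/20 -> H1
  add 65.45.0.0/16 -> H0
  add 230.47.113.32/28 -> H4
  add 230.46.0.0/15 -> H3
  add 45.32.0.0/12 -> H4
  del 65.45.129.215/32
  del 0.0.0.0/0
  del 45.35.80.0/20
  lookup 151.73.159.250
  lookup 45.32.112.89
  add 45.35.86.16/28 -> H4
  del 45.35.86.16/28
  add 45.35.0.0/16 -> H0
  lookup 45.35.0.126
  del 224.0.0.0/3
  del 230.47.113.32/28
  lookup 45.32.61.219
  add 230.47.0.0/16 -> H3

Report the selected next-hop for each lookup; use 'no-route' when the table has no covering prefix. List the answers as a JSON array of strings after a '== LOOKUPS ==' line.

Apply in order:
  add 65.32.0.0/12 -> H0 at depth 12
  - 65.32.0.0/12 clear@12
  add 65.45.128.0/20 -> H0 at depth 20
  add 65.45.129.215/32 -> H0 at depth 32
  add 0.0.0.0/0 -> H4 at depth 0
  - 65.45.128.0/20 clear@20
  add 65.45.0.0/16 -> H4 at depth 16
  ? 65.45.129.215  path d0:H4→d1:-→d2:-→d3:-→d4:-→d5:-→d6:-→d7:-→d8:-→d9:-→d10:-→d11:-→d12:-→d13:-→d14:-→d15:-→d16:H4→d17:-→d18:-→d19:-→d20:-→d21:-→d22:-→d23:-→d24:-→d25:-→d26:-→d27:-→d28:-→d29:-→d30:-→d31:-→d32:H0  best=H0
  add 224.0.0.0/3 -> H1 at depth 3
  ? 242.200.159.200  path d0:H4→d1:-→d2:-→d3:H1  best=H1
  add 45.35.80.0/20 -> H1 at depth 20
  add 65.45.0.0/16 -> H0 at depth 16
  add 230.47.113.32/28 -> H4 at depth 28
  add 230.46.0.0/15 -> H3 at depth 15
  add 45.32.0.0/12 -> H4 at depth 12
  - 65.45.129.215/32 clear@32
  - 0.0.0.0/0 clear@0
  - 45.35.80.0/20 clear@20
  ? 151.73.159.250  path d0:-→d1:-  best=no-route
  ? 45.32.112.89  path d0:-→d1:-→d2:-→d3:-→d4:-→d5:-→d6:-→d7:-→d8:-→d9:-→d10:-→d11:-→d12:H4→d13:-→d14:-  best=H4
  add 45.35.86.16/28 -> H4 at depth 28
  - 45.35.86.16/28 clear@28
  add 45.35.0.0/16 -> H0 at depth 16
  ? 45.35.0.126  path d0:-→d1:-→d2:-→d3:-→d4:-→d5:-→d6:-→d7:-→d8:-→d9:-→d10:-→d11:-→d12:H4→d13:-→d14:-→d15:-→d16:H0→d17:-  best=H0
  - 224.0.0.0/3 clear@3
  - 230.47.113.32/28 clear@28
  ? 45.32.61.219  path d0:-→d1:-→d2:-→d3:-→d4:-→d5:-→d6:-→d7:-→d8:-→d9:-→d10:-→d11:-→d12:H4→d13:-→d14:-  best=H4
  add 230.47.0.0/16 -> H3 at depth 16

== LOOKUPS ==
["H0","H1","no-route","H4","H0","H4"]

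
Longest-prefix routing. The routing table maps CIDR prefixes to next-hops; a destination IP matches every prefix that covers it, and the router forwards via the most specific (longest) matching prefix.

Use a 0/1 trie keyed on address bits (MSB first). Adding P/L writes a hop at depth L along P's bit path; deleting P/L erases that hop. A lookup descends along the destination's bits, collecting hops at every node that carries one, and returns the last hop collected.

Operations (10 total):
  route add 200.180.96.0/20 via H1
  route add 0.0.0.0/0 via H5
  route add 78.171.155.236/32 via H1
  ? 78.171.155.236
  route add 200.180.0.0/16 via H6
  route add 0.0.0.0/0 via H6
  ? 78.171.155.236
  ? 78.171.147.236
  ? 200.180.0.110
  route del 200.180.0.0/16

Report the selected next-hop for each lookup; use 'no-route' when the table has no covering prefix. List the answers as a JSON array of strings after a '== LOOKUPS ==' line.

Process each operation:
  add 200.180.96.0/20 -> H1 at depth 20
  add 0.0.0.0/0 -> H5 at depth 0
  add 78.171.155.236/32 -> H1 at depth 32
  lookup 78.171.155.236: bits 01001110101010111001101111101100 walk d0:H5→d1:-→d2:-→d3:-→d4:-→d5:-→d6:-→d7:-→d8:-→d9:-→d10:-→d11:-→d12:-→d13:-→d14:-→d15:-→d16:-→d17:-→d18:-→d19:-→d20:-→d21:-→d22:-→d23:-→d24:-→d25:-→d26:-→d27:-→d28:-→d29:-→d30:-→d31:-→d32:H1 -> H1
  add 200.180.0.0/16 -> H6 at depth 16
  add 0.0.0.0/0 -> H6 at depth 0
  lookup 78.171.155.236: bits 01001110101010111001101111101100 walk d0:H6→d1:-→d2:-→d3:-→d4:-→d5:-→d6:-→d7:-→d8:-→d9:-→d10:-→d11:-→d12:-→d13:-→d14:-→d15:-→d16:-→d17:-→d18:-→d19:-→d20:-→d21:-→d22:-→d23:-→d24:-→d25:-→d26:-→d27:-→d28:-→d29:-→d30:-→d31:-→d32:H1 -> H1
  lookup 78.171.147.236: bits 01001110101010111001 walk d0:H6→d1:-→d2:-→d3:-→d4:-→d5:-→d6:-→d7:-→d8:-→d9:-→d10:-→d11:-→d12:-→d13:-→d14:-→d15:-→d16:-→d17:-→d18:-→d19:-→d20:- -> H6
  lookup 200.180.0.110: bits 11001000101101000 walk d0:H6→d1:-→d2:-→d3:-→d4:-→d5:-→d6:-→d7:-→d8:-→d9:-→d10:-→d11:-→d12:-→d13:-→d14:-→d15:-→d16:H6→d17:- -> H6
  - 200.180.0.0/16 clear@16

== LOOKUPS ==
["H1","H1","H6","H6"]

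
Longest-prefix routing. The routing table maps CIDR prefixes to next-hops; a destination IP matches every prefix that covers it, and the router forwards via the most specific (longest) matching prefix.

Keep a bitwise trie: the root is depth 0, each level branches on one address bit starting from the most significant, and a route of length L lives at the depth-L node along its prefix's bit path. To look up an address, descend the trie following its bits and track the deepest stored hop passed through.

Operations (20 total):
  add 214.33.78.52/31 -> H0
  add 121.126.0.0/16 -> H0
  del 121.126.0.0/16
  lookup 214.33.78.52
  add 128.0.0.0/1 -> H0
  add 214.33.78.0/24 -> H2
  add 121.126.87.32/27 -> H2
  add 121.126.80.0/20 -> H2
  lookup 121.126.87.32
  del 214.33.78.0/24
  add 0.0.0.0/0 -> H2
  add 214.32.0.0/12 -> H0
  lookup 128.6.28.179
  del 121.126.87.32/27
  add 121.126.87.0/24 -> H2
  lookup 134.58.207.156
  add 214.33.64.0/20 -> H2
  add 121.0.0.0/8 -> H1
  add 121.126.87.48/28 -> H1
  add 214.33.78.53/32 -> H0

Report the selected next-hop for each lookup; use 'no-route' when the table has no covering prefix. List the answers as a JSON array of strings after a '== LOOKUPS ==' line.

Apply in order:
  + 214.33.78.52/31 (H0) depth=31
  + 121.126.0.0/16 (H0) depth=16
  - 121.126.0.0/16 clear@16
  ? 214.33.78.52  path d0:-→d1:-→d2:-→d3:-→d4:-→d5:-→d6:-→d7:-→d8:-→d9:-→d10:-→d11:-→d12:-→d13:-→d14:-→d15:-→d16:-→d17:-→d18:-→d19:-→d20:-→d21:-→d22:-→d23:-→d24:-→d25:-→d26:-→d27:-→d28:-→d29:-→d30:-→d31:H0  best=H0
  + 128.0.0.0/1 (H0) depth=1
  + 214.33.78.0/24 (H2) depth=24
  + 121.126.87.32/27 (H2) depth=27
  + 121.126.80.0/20 (H2) depth=20
  ? 121.126.87.32  path d0:-→d1:-→d2:-→d3:-→d4:-→d5:-→d6:-→d7:-→d8:-→d9:-→d10:-→d11:-→d12:-→d13:-→d14:-→d15:-→d16:-→d17:-→d18:-→d19:-→d20:H2→d21:-→d22:-→d23:-→d24:-→d25:-→d26:-→d27:H2  best=H2
  - 214.33.78.0/24 clear@24
  + 0.0.0.0/0 (H2) depth=0
  + 214.32.0.0/12 (H0) depth=12
  ? 128.6.28.179  path d0:H2→d1:H0  best=H0
  - 121.126.87.32/27 clear@27
  + 121.126.87.0/24 (H2) depth=24
  ? 134.58.207.156  path d0:H2→d1:H0  best=H0
  + 214.33.64.0/20 (H2) depth=20
  + 121.0.0.0/8 (H1) depth=8
  + 121.126.87.48/28 (H1) depth=28
  + 214.33.78.53/32 (H0) depth=32

== LOOKUPS ==
["H0","H2","H0","H0"]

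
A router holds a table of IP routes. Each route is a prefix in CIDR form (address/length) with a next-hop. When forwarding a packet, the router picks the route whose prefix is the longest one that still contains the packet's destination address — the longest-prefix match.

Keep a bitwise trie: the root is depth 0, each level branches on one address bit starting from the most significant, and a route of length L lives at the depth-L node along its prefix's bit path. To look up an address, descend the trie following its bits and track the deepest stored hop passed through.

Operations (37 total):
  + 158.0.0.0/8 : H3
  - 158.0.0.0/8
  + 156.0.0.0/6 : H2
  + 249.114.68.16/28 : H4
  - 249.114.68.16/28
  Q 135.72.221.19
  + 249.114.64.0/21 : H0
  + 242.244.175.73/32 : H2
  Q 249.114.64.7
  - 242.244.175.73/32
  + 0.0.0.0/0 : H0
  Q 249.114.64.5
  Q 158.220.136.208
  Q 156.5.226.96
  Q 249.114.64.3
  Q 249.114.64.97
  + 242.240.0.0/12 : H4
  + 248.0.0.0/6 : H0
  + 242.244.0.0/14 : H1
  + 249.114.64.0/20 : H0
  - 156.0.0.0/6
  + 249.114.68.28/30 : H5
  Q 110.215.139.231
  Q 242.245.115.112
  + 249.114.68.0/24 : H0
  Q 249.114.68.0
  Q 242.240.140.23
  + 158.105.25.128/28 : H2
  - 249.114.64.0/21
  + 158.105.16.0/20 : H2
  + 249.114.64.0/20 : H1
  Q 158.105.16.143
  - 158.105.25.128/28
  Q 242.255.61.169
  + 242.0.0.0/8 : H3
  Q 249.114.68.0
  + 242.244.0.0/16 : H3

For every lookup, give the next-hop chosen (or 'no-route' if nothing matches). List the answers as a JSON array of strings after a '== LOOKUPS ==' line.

Trace:
  add 158.0.0.0/8 -> H3 at depth 8
  - 158.0.0.0/8 clear@8
  add 156.0.0.0/6 -> H2 at depth 6
  add 249.114.68.16/28 -> H4 at depth 28
  - 249.114.68.16/28 clear@28
  Q 135.72.221.19: descend 100 ; hops seen [∅] ; pick no-route
  add 249.114.64.0/21 -> H0 at depth 21
  add 242.244.175.73/32 -> H2 at depth 32
  Q 249.114.64.7: descend 111110010111001001000 ; hops seen [H0] ; pick H0
  - 242.244.175.73/32 clear@32
  add 0.0.0.0/0 -> H0 at depth 0
  Q 249.114.64.5: descend 111110010111001001000 ; hops seen [H0,H0] ; pick H0
  Q 158.220.136.208: descend 10011110 ; hops seen [H0,H2] ; pick H2
  Q 156.5.226.96: descend 100111 ; hops seen [H0,H2] ; pick H2
  Q 249.114.64.3: descend 111110010111001001000 ; hops seen [H0,H0] ; pick H0
  Q 249.114.64.97: descend 111110010111001001000 ; hops seen [H0,H0] ; pick H0
  add 242.240.0.0/12 -> H4 at depth 12
  add 248.0.0.0/6 -> H0 at depth 6
  add 242.244.0.0/14 -> H1 at depth 14
  add 249.114.64.0/20 -> H0 at depth 20
  - 156.0.0.0/6 clear@6
  add 249.114.68.28/30 -> H5 at depth 30
  Q 110.215.139.231: descend ε ; hops seen [H0] ; pick H0
  Q 242.245.115.112: descend 111100101111010 ; hops seen [H0,H4,H1] ; pick H1
  add 249.114.68.0/24 -> H0 at depth 24
  Q 249.114.68.0: descend 111110010111001001000100000 ; hops seen [H0,H0,H0,H0,H0] ; pick H0
  Q 242.240.140.23: descend 1111001011110 ; hops seen [H0,H4] ; pick H4
  add 158.105.25.128/28 -> H2 at depth 28
  - 249.114.64.0/21 clear@21
  add 158.105.16.0/20 -> H2 at depth 20
  add 249.114.64.0/20 -> H1 at depth 20
  Q 158.105.16.143: descend 10011110011010010001 ; hops seen [H0,H2] ; pick H2
  - 158.105.25.128/28 clear@28
  Q 242.255.61.169: descend 111100101111 ; hops seen [H0,H4] ; pick H4
  add 242.0.0.0/8 -> H3 at depth 8
  Q 249.114.68.0: descend 111110010111001001000100000 ; hops seen [H0,H0,H1,H0] ; pick H0
  add 242.244.0.0/16 -> H3 at depth 16

== LOOKUPS ==
["no-route","H0","H0","H2","H2","H0","H0","H0","H1","H0","H4","H2","H4","H0"]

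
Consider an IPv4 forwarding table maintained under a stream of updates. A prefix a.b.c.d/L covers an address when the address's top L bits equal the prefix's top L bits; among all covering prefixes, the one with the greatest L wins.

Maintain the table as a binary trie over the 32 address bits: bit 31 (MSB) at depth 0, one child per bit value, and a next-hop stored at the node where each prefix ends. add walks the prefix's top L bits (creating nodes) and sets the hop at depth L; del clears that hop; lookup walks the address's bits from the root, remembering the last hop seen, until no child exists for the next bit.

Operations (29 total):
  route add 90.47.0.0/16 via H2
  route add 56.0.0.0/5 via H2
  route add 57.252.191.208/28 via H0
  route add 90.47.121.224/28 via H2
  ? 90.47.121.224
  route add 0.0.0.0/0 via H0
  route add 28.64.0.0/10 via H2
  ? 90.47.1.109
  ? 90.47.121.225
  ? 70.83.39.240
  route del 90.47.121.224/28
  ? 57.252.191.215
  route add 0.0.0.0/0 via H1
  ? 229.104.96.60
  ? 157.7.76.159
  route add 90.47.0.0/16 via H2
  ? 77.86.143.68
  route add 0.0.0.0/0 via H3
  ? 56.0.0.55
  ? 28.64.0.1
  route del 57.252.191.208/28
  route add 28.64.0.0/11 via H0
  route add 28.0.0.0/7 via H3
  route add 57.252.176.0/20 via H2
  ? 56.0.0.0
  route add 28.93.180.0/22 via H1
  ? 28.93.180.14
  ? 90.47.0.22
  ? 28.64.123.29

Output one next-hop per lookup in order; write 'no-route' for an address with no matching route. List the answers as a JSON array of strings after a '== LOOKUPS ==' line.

Process each operation:
  + 90.47.0.0/16 (H2) depth=16
  + 56.0.0.0/5 (H2) depth=5
  + 57.252.191.208/28 (H0) depth=28
  + 90.47.121.224/28 (H2) depth=28
  ? 90.47.121.224  path d0:-→d1:-→d2:-→d3:-→d4:-→d5:-→d6:-→d7:-→d8:-→d9:-→d10:-→d11:-→d12:-→d13:-→d14:-→d15:-→d16:H2→d17:-→d18:-→d19:-→d20:-→d21:-→d22:-→d23:-→d24:-→d25:-→d26:-→d27:-→d28:H2  best=H2
  + 0.0.0.0/0 (H0) depth=0
  + 28.64.0.0/10 (H2) depth=10
  ? 90.47.1.109  path d0:H0→d1:-→d2:-→d3:-→d4:-→d5:-→d6:-→d7:-→d8:-→d9:-→d10:-→d11:-→d12:-→d13:-→d14:-→d15:-→d16:H2→d17:-  best=H2
  ? 90.47.121.225  path d0:H0→d1:-→d2:-→d3:-→d4:-→d5:-→d6:-→d7:-→d8:-→d9:-→d10:-→d11:-→d12:-→d13:-→d14:-→d15:-→d16:H2→d17:-→d18:-→d19:-→d20:-→d21:-→d22:-→d23:-→d24:-→d25:-→d26:-→d27:-→d28:H2  best=H2
  ? 70.83.39.240  path d0:H0→d1:-→d2:-→d3:-  best=H0
  - 90.47.121.224/28 clear@28
  ? 57.252.191.215  path d0:H0→d1:-→d2:-→d3:-→d4:-→d5:H2→d6:-→d7:-→d8:-→d9:-→d10:-→d11:-→d12:-→d13:-→d14:-→d15:-→d16:-→d17:-→d18:-→d19:-→d20:-→d21:-→d22:-→d23:-→d24:-→d25:-→d26:-→d27:-→d28:H0  best=H0
  + 0.0.0.0/0 (H1) depth=0
  ? 229.104.96.60  path d0:H1  best=H1
  ? 157.7.76.159  path d0:H1  best=H1
  + 90.47.0.0/16 (H2) depth=16
  ? 77.86.143.68  path d0:H1→d1:-→d2:-→d3:-  best=H1
  + 0.0.0.0/0 (H3) depth=0
  ? 56.0.0.55  path d0:H3→d1:-→d2:-→d3:-→d4:-→d5:H2→d6:-→d7:-  best=H2
  ? 28.64.0.1  path d0:H3→d1:-→d2:-→d3:-→d4:-→d5:-→d6:-→d7:-→d8:-→d9:-→d10:H2  best=H2
  - 57.252.191.208/28 clear@28
  + 28.64.0.0/11 (H0) depth=11
  + 28.0.0.0/7 (H3) depth=7
  + 57.252.176.0/20 (H2) depth=20
  ? 56.0.0.0  path d0:H3→d1:-→d2:-→d3:-→d4:-→d5:H2→d6:-→d7:-  best=H2
  + 28.93.180.0/22 (H1) depth=22
  ? 28.93.180.14  path d0:H3→d1:-→d2:-→d3:-→d4:-→d5:-→d6:-→d7:H3→d8:-→d9:-→d10:H2→d11:H0→d12:-→d13:-→d14:-→d15:-→d16:-→d17:-→d18:-→d19:-→d20:-→d21:-→d22:H1  best=H1
  ? 90.47.0.22  path d0:H3→d1:-→d2:-→d3:-→d4:-→d5:-→d6:-→d7:-→d8:-→d9:-→d10:-→d11:-→d12:-→d13:-→d14:-→d15:-→d16:H2→d17:-  best=H2
  ? 28.64.123.29  path d0:H3→d1:-→d2:-→d3:-→d4:-→d5:-→d6:-→d7:H3→d8:-→d9:-→d10:H2→d11:H0  best=H0

== LOOKUPS ==
["H2","H2","H2","H0","H0","H1","H1","H1","H2","H2","H2","H1","H2","H0"]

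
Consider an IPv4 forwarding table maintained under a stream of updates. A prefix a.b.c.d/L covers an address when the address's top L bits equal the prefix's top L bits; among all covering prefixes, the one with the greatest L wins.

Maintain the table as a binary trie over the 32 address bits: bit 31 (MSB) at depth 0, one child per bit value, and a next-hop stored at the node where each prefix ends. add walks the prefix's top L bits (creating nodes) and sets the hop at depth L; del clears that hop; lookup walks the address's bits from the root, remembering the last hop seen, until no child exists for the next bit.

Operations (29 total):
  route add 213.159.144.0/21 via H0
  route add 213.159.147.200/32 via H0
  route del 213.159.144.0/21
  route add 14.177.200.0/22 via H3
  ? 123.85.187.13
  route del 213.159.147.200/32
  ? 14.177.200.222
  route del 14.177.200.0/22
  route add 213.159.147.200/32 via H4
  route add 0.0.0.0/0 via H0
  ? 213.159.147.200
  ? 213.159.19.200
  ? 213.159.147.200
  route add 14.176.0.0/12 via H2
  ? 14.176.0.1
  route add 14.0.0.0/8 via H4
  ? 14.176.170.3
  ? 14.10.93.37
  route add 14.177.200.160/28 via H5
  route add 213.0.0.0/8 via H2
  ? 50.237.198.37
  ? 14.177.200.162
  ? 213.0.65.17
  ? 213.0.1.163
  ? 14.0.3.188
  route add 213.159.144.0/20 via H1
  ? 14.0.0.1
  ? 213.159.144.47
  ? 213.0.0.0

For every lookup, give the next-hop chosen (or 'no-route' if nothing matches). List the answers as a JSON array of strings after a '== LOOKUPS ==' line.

Apply in order:
  add 213.159.144.0/21 -> H0 at depth 21
  add 213.159.147.200/32 -> H0 at depth 32
  del 213.159.144.0/21 (clear depth 21)
  add 14.177.200.0/22 -> H3 at depth 22
  Q 123.85.187.13: descend 0 ; hops seen [∅] ; pick no-route
  del 213.159.147.200/32 (clear depth 32)
  Q 14.177.200.222: descend 0000111010110001110010 ; hops seen [H3] ; pick H3
  del 14.177.200.0/22 (clear depth 22)
  add 213.159.147.200/32 -> H4 at depth 32
  add 0.0.0.0/0 -> H0 at depth 0
  Q 213.159.147.200: descend 11010101100111111001001111001000 ; hops seen [H0,H4] ; pick H4
  Q 213.159.19.200: descend 1101010110011111 ; hops seen [H0] ; pick H0
  Q 213.159.147.200: descend 11010101100111111001001111001000 ; hops seen [H0,H4] ; pick H4
  add 14.176.0.0/12 -> H2 at depth 12
  Q 14.176.0.1: descend 000011101011000 ; hops seen [H0,H2] ; pick H2
  add 14.0.0.0/8 -> H4 at depth 8
  Q 14.176.170.3: descend 000011101011000 ; hops seen [H0,H4,H2] ; pick H2
  Q 14.10.93.37: descend 00001110 ; hops seen [H0,H4] ; pick H4
  add 14.177.200.160/28 -> H5 at depth 28
  add 213.0.0.0/8 -> H2 at depth 8
  Q 50.237.198.37: descend 00 ; hops seen [H0] ; pick H0
  Q 14.177.200.162: descend 0000111010110001110010001010 ; hops seen [H0,H4,H2,H5] ; pick H5
  Q 213.0.65.17: descend 11010101 ; hops seen [H0,H2] ; pick H2
  Q 213.0.1.163: descend 11010101 ; hops seen [H0,H2] ; pick H2
  Q 14.0.3.188: descend 00001110 ; hops seen [H0,H4] ; pick H4
  add 213.159.144.0/20 -> H1 at depth 20
  Q 14.0.0.1: descend 00001110 ; hops seen [H0,H4] ; pick H4
  Q 213.159.144.47: descend 1101010110011111100100 ; hops seen [H0,H2,H1] ; pick H1
  Q 213.0.0.0: descend 11010101 ; hops seen [H0,H2] ; pick H2

== LOOKUPS ==
["no-route","H3","H4","H0","H4","H2","H2","H4","H0","H5","H2","H2","H4","H4","H1","H2"]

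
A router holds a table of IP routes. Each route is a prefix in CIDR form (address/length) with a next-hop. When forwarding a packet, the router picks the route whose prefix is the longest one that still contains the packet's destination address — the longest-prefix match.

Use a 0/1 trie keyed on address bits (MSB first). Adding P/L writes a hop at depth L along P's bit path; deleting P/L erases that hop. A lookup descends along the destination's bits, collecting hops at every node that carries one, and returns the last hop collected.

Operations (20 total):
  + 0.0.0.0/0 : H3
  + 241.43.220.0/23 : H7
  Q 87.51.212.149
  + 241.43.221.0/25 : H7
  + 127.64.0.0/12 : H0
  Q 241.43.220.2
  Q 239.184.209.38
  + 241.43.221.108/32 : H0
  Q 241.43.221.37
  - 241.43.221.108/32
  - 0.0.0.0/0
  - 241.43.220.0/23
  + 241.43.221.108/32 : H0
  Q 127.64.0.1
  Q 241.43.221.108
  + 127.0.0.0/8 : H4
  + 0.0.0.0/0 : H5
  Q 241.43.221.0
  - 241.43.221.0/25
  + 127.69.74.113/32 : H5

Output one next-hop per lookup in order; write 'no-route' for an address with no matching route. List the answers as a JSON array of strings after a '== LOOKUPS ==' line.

Process each operation:
  + 0.0.0.0/0 (H3) depth=0
  + 241.43.220.0/23 (H7) depth=23
  Q 87.51.212.149: descend ε ; hops seen [H3] ; pick H3
  + 241.43.221.0/25 (H7) depth=25
  + 127.64.0.0/12 (H0) depth=12
  Q 241.43.220.2: descend 11110001001010111101110 ; hops seen [H3,H7] ; pick H7
  Q 239.184.209.38: descend 111 ; hops seen [H3] ; pick H3
  + 241.43.221.108/32 (H0) depth=32
  Q 241.43.221.37: descend 1111000100101011110111010 ; hops seen [H3,H7,H7] ; pick H7
  - 241.43.221.108/32 clear@32
  - 0.0.0.0/0 clear@0
  - 241.43.220.0/23 clear@23
  + 241.43.221.108/32 (H0) depth=32
  Q 127.64.0.1: descend 011111110100 ; hops seen [H0] ; pick H0
  Q 241.43.221.108: descend 11110001001010111101110101101100 ; hops seen [H7,H0] ; pick H0
  + 127.0.0.0/8 (H4) depth=8
  + 0.0.0.0/0 (H5) depth=0
  Q 241.43.221.0: descend 1111000100101011110111010 ; hops seen [H5,H7] ; pick H7
  - 241.43.221.0/25 clear@25
  + 127.69.74.113/32 (H5) depth=32

== LOOKUPS ==
["H3","H7","H3","H7","H0","H0","H7"]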